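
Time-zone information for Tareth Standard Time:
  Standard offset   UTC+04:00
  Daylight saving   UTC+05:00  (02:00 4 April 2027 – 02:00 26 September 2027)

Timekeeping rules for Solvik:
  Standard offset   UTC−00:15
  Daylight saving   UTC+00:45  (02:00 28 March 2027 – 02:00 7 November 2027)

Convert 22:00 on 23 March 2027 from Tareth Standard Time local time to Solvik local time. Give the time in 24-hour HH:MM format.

17:45

Daylight saving runs 4 April – 26 September; 23 March 2027 is outside that window, so Tareth Standard Time is on standard time at UTC+04:00.
22:00 Tareth Standard Time − 4h = 18:00 UTC.
At the standard offset (UTC−00:15), 18:00 UTC − 0h15m = 17:45 Solvik standard time.
The standard-time date in Solvik, 23 March 2027, is outside the daylight-saving period (28 March – 7 November), so Solvik is on standard time, UTC−00:15.
18:00 UTC − 0h15m = 17:45 Solvik.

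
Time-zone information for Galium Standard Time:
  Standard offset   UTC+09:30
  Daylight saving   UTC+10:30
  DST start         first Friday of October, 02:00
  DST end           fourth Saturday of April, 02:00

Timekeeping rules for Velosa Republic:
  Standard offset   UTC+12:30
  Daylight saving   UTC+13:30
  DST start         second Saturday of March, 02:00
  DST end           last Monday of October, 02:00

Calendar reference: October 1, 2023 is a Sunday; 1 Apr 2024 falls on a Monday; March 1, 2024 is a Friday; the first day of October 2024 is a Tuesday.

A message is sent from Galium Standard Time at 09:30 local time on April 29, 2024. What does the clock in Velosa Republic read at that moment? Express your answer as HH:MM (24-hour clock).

1 October 2023 is a Sunday, so the first Friday is October 6.
1 April 2024 is a Monday, so the first Saturday is April 6 and the fourth is April 27.
April 29, 2024 is outside the daylight-saving period (6 October 2023 – 27 April 2024), so Galium Standard Time is on standard time, UTC+09:30.
09:30 Galium Standard Time − 9h30m = 00:00 UTC.
1 March 2024 is a Friday, so the first Saturday is March 2 and the second is March 9.
1 October 2024 is a Tuesday, so Mondays fall on 7, 14, 21, 28; the last is October 28.
At the standard offset (UTC+12:30), 00:00 UTC + 12h30m = 12:30 Velosa Republic standard time.
The standard-time date in Velosa Republic, April 29, 2024, lies within the daylight-saving period (9 March – 28 October), so Velosa Republic is on daylight time, UTC+13:30.
00:00 UTC + 13h30m = 13:30 Velosa Republic.

13:30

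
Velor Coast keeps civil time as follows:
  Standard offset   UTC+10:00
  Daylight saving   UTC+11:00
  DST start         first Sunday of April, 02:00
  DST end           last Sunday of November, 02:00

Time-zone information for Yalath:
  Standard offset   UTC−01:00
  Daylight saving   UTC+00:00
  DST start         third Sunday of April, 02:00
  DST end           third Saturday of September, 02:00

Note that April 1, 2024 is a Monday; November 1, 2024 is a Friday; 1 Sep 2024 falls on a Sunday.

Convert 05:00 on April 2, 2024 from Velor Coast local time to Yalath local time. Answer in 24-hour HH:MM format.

1 April 2024 is a Monday, so the first Sunday is April 7.
1 November 2024 is a Friday, so Sundays fall on 3, 10, 17, 24; the last is November 24.
Daylight saving runs 7 April – 24 November; April 2, 2024 is outside that window, so Velor Coast is on standard time at UTC+10:00.
05:00 Velor Coast − 10h = 19:00 UTC (rolling into the previous day, 1 April 2024).
1 April 2024 is a Monday, so the first Sunday is April 7 and the third is April 21.
1 September 2024 is a Sunday, so the first Saturday is September 7 and the third is September 21.
At the standard offset (UTC−01:00), 19:00 UTC − 1h = 18:00 Yalath standard time.
The standard-time date in Yalath, April 1, 2024, does not fall between 21 April and 21 September, so daylight saving is not in effect and Yalath is at UTC−01:00.
19:00 UTC − 1h = 18:00 Yalath.

18:00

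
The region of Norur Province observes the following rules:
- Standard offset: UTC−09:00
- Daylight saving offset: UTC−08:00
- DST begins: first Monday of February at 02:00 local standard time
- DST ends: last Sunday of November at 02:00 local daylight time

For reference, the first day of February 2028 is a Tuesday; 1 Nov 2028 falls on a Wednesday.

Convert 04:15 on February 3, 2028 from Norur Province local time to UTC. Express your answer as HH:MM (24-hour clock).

1 February 2028 is a Tuesday, so the first Monday is February 7.
1 November 2028 is a Wednesday, so Sundays fall on 5, 12, 19, 26; the last is November 26.
Daylight saving runs 7 February – 26 November; February 3, 2028 is outside that window, so Norur Province is on standard time at UTC−09:00.
04:15 local + 9h = 13:15 UTC.

13:15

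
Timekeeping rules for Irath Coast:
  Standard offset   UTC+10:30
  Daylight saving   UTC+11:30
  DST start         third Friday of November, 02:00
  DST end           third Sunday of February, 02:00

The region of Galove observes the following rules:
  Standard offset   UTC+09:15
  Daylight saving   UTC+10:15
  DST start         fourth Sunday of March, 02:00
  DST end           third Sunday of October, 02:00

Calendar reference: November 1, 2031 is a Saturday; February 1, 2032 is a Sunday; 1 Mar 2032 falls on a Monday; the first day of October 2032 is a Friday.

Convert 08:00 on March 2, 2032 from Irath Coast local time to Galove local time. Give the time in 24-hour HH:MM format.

1 November 2031 is a Saturday, so the first Friday is November 7 and the third is November 21.
1 February 2032 is a Sunday, so the first Sunday is February 1 and the third is February 15.
Daylight saving runs 21 November 2031 – 15 February 2032; March 2, 2032 is outside that window, so Irath Coast is on standard time at UTC+10:30.
08:00 Irath Coast − 10h30m = 21:30 UTC (rolling into the previous day, 1 March 2032).
1 March 2032 is a Monday, so the first Sunday is March 7 and the fourth is March 28.
1 October 2032 is a Friday, so the first Sunday is October 3 and the third is October 17.
At the standard offset (UTC+09:15), 21:30 UTC + 9h15m = 06:45 Galove standard time (rolling into the next day, 2 March 2032).
The standard-time date in Galove, March 2, 2032, is outside the daylight-saving period (28 March – 17 October), so Galove is on standard time, UTC+09:15.
21:30 UTC + 9h15m = 06:45 Galove (rolling into the next day, 2 March 2032).

06:45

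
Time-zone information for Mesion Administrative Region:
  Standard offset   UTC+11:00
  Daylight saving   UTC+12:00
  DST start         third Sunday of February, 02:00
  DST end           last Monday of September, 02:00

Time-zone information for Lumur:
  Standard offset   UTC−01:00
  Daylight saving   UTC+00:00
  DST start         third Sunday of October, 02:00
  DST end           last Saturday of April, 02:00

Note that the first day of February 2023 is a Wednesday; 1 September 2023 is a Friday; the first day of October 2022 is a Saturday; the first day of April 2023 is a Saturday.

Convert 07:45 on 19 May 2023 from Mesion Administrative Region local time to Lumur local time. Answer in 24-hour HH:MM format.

18:45

1 February 2023 is a Wednesday, so the first Sunday is February 5 and the third is February 19.
1 September 2023 is a Friday, so Mondays fall on 4, 11, 18, 25; the last is September 25.
Daylight saving runs 19 February – 25 September; 19 May 2023 is inside that window, so Mesion Administrative Region is at UTC+12:00.
07:45 Mesion Administrative Region − 12h = 19:45 UTC (rolling into the previous day, 18 May 2023).
1 October 2022 is a Saturday, so the first Sunday is October 2 and the third is October 16.
1 April 2023 is a Saturday, so Saturdays fall on 1, 8, 15, 22, 29; the last is April 29.
At the standard offset (UTC−01:00), 19:45 UTC − 1h = 18:45 Lumur standard time.
Daylight saving runs 16 October 2022 – 29 April 2023; the standard-time date in Lumur, 18 May 2023, is outside that window, so Lumur is on standard time at UTC−01:00.
19:45 UTC − 1h = 18:45 Lumur.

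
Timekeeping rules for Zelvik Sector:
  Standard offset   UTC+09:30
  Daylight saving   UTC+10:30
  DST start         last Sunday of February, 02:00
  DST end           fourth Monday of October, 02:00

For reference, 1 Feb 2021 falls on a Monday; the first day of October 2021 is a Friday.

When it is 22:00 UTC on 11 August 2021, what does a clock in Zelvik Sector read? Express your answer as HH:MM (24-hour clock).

1 February 2021 is a Monday, so Sundays fall on 7, 14, 21, 28; the last is February 28.
1 October 2021 is a Friday, so the first Monday is October 4 and the fourth is October 25.
At the standard offset (UTC+09:30), 22:00 UTC + 9h30m = 07:30 Zelvik Sector standard time (rolling into the next day, 12 August 2021).
Daylight saving runs 28 February – 25 October; the standard-time date in Zelvik Sector, 12 August 2021, is inside that window, so Zelvik Sector is at UTC+10:30.
22:00 UTC + 10h30m = 08:30 local (rolling into the next day, 12 August 2021).

08:30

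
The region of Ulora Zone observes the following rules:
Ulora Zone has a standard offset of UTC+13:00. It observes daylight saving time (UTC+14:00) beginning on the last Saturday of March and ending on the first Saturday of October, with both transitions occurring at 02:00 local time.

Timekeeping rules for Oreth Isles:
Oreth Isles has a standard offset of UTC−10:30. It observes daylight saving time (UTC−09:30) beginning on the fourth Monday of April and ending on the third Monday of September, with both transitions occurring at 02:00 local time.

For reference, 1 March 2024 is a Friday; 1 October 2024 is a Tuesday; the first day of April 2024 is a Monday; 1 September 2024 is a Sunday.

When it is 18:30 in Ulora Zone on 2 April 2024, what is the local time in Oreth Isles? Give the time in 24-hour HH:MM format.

1 March 2024 is a Friday, so Saturdays fall on 2, 9, 16, 23, 30; the last is March 30.
1 October 2024 is a Tuesday, so the first Saturday is October 5.
2 April 2024 lies within the daylight-saving period (30 March – 5 October), so Ulora Zone is on daylight time, UTC+14:00.
18:30 Ulora Zone − 14h = 04:30 UTC.
1 April 2024 is a Monday, so the first Monday is April 1 and the fourth is April 22.
1 September 2024 is a Sunday, so the first Monday is September 2 and the third is September 16.
At the standard offset (UTC−10:30), 04:30 UTC − 10h30m = 18:00 Oreth Isles standard time (rolling into the previous day, 1 April 2024).
Daylight saving runs 22 April – 16 September; the standard-time date in Oreth Isles, 1 April 2024, is outside that window, so Oreth Isles is on standard time at UTC−10:30.
04:30 UTC − 10h30m = 18:00 Oreth Isles (rolling into the previous day, 1 April 2024).

18:00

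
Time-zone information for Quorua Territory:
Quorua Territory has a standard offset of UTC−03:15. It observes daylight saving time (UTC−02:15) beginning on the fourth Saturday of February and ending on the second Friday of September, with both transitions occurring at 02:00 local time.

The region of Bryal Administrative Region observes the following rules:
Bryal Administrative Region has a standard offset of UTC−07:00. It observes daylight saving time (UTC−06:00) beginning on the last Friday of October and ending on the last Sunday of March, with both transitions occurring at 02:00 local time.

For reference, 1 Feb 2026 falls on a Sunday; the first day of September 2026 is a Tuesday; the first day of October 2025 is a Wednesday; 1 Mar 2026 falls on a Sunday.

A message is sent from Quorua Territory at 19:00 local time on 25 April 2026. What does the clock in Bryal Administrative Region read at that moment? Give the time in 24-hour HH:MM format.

1 February 2026 is a Sunday, so the first Saturday is February 7 and the fourth is February 28.
1 September 2026 is a Tuesday, so the first Friday is September 4 and the second is September 11.
Daylight saving runs 28 February – 11 September; 25 April 2026 is inside that window, so Quorua Territory is at UTC−02:15.
19:00 Quorua Territory + 2h15m = 21:15 UTC.
1 October 2025 is a Wednesday, so Fridays fall on 3, 10, 17, 24, 31; the last is October 31.
1 March 2026 is a Sunday, so Sundays fall on 1, 8, 15, 22, 29; the last is March 29.
At the standard offset (UTC−07:00), 21:15 UTC − 7h = 14:15 Bryal Administrative Region standard time.
The standard-time date in Bryal Administrative Region, 25 April 2026, is outside the daylight-saving period (31 October 2025 – 29 March 2026), so Bryal Administrative Region is on standard time, UTC−07:00.
21:15 UTC − 7h = 14:15 Bryal Administrative Region.

14:15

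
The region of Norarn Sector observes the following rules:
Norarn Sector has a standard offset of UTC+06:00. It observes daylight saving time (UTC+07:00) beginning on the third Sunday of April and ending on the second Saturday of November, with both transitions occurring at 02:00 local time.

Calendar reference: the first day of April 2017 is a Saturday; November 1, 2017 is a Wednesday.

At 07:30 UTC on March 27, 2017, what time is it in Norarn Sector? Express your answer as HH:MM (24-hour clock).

1 April 2017 is a Saturday, so the first Sunday is April 2 and the third is April 16.
1 November 2017 is a Wednesday, so the first Saturday is November 4 and the second is November 11.
At the standard offset (UTC+06:00), 07:30 UTC + 6h = 13:30 Norarn Sector standard time.
The standard-time date in Norarn Sector, March 27, 2017, does not fall between 16 April and 11 November, so daylight saving is not in effect and Norarn Sector is at UTC+06:00.
07:30 UTC + 6h = 13:30 local.

13:30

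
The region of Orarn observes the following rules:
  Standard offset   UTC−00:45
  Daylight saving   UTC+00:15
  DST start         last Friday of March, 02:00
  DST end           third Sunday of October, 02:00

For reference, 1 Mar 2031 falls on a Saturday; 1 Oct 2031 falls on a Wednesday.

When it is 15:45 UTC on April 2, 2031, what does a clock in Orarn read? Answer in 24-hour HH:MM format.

1 March 2031 is a Saturday, so Fridays fall on 7, 14, 21, 28; the last is March 28.
1 October 2031 is a Wednesday, so the first Sunday is October 5 and the third is October 19.
At the standard offset (UTC−00:45), 15:45 UTC − 0h45m = 15:00 Orarn standard time.
Daylight saving runs 28 March – 19 October; the standard-time date in Orarn, April 2, 2031, is inside that window, so Orarn is at UTC+00:15.
15:45 UTC + 0h15m = 16:00 local.

16:00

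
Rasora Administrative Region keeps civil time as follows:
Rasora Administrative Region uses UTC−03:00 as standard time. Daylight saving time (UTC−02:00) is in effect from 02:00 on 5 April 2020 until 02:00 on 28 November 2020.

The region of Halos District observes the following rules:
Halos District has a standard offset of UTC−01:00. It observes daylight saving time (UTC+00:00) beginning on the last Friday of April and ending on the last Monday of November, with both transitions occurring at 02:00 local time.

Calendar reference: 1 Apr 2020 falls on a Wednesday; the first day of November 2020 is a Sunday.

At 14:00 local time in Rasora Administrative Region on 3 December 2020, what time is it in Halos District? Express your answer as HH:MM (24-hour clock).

16:00

Daylight saving runs 5 April – 28 November; 3 December 2020 is outside that window, so Rasora Administrative Region is on standard time at UTC−03:00.
14:00 Rasora Administrative Region + 3h = 17:00 UTC.
1 April 2020 is a Wednesday, so Fridays fall on 3, 10, 17, 24; the last is April 24.
1 November 2020 is a Sunday, so Mondays fall on 2, 9, 16, 23, 30; the last is November 30.
At the standard offset (UTC−01:00), 17:00 UTC − 1h = 16:00 Halos District standard time.
Daylight saving runs 24 April – 30 November; the standard-time date in Halos District, 3 December 2020, is outside that window, so Halos District is on standard time at UTC−01:00.
17:00 UTC − 1h = 16:00 Halos District.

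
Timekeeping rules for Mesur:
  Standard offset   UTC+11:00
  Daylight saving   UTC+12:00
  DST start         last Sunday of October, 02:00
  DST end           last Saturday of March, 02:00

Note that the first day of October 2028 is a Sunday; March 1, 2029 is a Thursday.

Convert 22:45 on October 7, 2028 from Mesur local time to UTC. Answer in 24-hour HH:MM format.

1 October 2028 is a Sunday, so Sundays fall on 1, 8, 15, 22, 29; the last is October 29.
1 March 2029 is a Thursday, so Saturdays fall on 3, 10, 17, 24, 31; the last is March 31.
Daylight saving runs 29 October 2028 – 31 March 2029; October 7, 2028 is outside that window, so Mesur is on standard time at UTC+11:00.
22:45 local − 11h = 11:45 UTC.

11:45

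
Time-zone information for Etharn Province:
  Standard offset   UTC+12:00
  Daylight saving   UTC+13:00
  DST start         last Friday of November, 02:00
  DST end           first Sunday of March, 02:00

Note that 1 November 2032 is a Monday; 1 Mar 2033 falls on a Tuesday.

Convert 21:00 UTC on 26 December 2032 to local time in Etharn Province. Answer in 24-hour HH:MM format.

10:00

1 November 2032 is a Monday, so Fridays fall on 5, 12, 19, 26; the last is November 26.
1 March 2033 is a Tuesday, so the first Sunday is March 6.
At the standard offset (UTC+12:00), 21:00 UTC + 12h = 09:00 Etharn Province standard time (rolling into the next day, 27 December 2032).
The standard-time date in Etharn Province, 27 December 2032, falls between 26 November 2032 and 6 March 2033, so daylight saving is in effect and Etharn Province is at UTC+13:00.
21:00 UTC + 13h = 10:00 local (rolling into the next day, 27 December 2032).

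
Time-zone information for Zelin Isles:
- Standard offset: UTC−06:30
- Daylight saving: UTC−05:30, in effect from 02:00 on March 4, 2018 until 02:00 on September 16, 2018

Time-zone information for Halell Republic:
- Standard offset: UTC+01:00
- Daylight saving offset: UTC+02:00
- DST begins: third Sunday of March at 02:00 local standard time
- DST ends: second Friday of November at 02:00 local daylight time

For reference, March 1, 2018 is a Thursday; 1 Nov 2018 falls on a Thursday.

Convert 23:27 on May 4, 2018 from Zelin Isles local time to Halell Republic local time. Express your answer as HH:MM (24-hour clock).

Daylight saving runs 4 March – 16 September; May 4, 2018 is inside that window, so Zelin Isles is at UTC−05:30.
23:27 Zelin Isles + 5h30m = 04:57 UTC (rolling into the next day, 5 May 2018).
1 March 2018 is a Thursday, so the first Sunday is March 4 and the third is March 18.
1 November 2018 is a Thursday, so the first Friday is November 2 and the second is November 9.
At the standard offset (UTC+01:00), 04:57 UTC + 1h = 05:57 Halell Republic standard time.
The standard-time date in Halell Republic, May 5, 2018, lies within the daylight-saving period (18 March – 9 November), so Halell Republic is on daylight time, UTC+02:00.
04:57 UTC + 2h = 06:57 Halell Republic.

06:57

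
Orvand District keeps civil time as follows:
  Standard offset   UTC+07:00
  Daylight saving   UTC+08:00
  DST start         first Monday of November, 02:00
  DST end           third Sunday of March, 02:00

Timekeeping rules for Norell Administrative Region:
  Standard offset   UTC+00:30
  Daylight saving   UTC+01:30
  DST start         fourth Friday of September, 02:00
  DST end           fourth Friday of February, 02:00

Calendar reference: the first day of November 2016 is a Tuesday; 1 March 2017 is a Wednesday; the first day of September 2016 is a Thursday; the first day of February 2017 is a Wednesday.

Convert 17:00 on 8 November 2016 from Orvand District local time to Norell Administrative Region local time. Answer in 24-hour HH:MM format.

1 November 2016 is a Tuesday, so the first Monday is November 7.
1 March 2017 is a Wednesday, so the first Sunday is March 5 and the third is March 19.
8 November 2016 falls between 7 November 2016 and 19 March 2017, so daylight saving is in effect and Orvand District is at UTC+08:00.
17:00 Orvand District − 8h = 09:00 UTC.
1 September 2016 is a Thursday, so the first Friday is September 2 and the fourth is September 23.
1 February 2017 is a Wednesday, so the first Friday is February 3 and the fourth is February 24.
At the standard offset (UTC+00:30), 09:00 UTC + 0h30m = 09:30 Norell Administrative Region standard time.
The standard-time date in Norell Administrative Region, 8 November 2016, lies within the daylight-saving period (23 September 2016 – 24 February 2017), so Norell Administrative Region is on daylight time, UTC+01:30.
09:00 UTC + 1h30m = 10:30 Norell Administrative Region.

10:30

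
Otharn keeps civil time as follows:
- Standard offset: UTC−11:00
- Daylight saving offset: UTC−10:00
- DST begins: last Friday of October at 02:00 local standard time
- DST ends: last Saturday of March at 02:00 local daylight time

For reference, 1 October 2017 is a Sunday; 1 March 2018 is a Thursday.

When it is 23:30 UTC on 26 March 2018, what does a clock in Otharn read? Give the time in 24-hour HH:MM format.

13:30

1 October 2017 is a Sunday, so Fridays fall on 6, 13, 20, 27; the last is October 27.
1 March 2018 is a Thursday, so Saturdays fall on 3, 10, 17, 24, 31; the last is March 31.
At the standard offset (UTC−11:00), 23:30 UTC − 11h = 12:30 Otharn standard time.
The standard-time date in Otharn, 26 March 2018, lies within the daylight-saving period (27 October 2017 – 31 March 2018), so Otharn is on daylight time, UTC−10:00.
23:30 UTC − 10h = 13:30 local.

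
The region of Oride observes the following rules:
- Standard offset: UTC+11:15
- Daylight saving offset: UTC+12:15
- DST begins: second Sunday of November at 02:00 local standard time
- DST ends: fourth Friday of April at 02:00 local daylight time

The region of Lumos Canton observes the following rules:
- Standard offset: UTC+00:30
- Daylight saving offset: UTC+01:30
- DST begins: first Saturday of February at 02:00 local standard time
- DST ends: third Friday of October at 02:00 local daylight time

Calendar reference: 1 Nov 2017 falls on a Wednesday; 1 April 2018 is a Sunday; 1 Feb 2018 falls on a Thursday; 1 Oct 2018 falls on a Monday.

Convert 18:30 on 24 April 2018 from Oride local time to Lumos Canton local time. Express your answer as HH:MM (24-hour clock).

1 November 2017 is a Wednesday, so the first Sunday is November 5 and the second is November 12.
1 April 2018 is a Sunday, so the first Friday is April 6 and the fourth is April 27.
24 April 2018 falls between 12 November 2017 and 27 April 2018, so daylight saving is in effect and Oride is at UTC+12:15.
18:30 Oride − 12h15m = 06:15 UTC.
1 February 2018 is a Thursday, so the first Saturday is February 3.
1 October 2018 is a Monday, so the first Friday is October 5 and the third is October 19.
At the standard offset (UTC+00:30), 06:15 UTC + 0h30m = 06:45 Lumos Canton standard time.
Daylight saving runs 3 February – 19 October; the standard-time date in Lumos Canton, 24 April 2018, is inside that window, so Lumos Canton is at UTC+01:30.
06:15 UTC + 1h30m = 07:45 Lumos Canton.

07:45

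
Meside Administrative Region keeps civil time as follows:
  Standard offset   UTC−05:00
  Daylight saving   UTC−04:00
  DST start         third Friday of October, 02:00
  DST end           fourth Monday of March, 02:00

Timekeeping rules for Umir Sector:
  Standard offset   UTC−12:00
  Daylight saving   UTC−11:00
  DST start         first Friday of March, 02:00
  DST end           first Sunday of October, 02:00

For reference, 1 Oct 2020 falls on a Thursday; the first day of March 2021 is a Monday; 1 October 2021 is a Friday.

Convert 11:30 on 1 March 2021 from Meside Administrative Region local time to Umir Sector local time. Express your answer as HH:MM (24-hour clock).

1 October 2020 is a Thursday, so the first Friday is October 2 and the third is October 16.
1 March 2021 is a Monday, so the first Monday is March 1 and the fourth is March 22.
1 March 2021 falls between 16 October 2020 and 22 March 2021, so daylight saving is in effect and Meside Administrative Region is at UTC−04:00.
11:30 Meside Administrative Region + 4h = 15:30 UTC.
1 March 2021 is a Monday, so the first Friday is March 5.
1 October 2021 is a Friday, so the first Sunday is October 3.
At the standard offset (UTC−12:00), 15:30 UTC − 12h = 03:30 Umir Sector standard time.
The standard-time date in Umir Sector, 1 March 2021, does not fall between 5 March and 3 October, so daylight saving is not in effect and Umir Sector is at UTC−12:00.
15:30 UTC − 12h = 03:30 Umir Sector.

03:30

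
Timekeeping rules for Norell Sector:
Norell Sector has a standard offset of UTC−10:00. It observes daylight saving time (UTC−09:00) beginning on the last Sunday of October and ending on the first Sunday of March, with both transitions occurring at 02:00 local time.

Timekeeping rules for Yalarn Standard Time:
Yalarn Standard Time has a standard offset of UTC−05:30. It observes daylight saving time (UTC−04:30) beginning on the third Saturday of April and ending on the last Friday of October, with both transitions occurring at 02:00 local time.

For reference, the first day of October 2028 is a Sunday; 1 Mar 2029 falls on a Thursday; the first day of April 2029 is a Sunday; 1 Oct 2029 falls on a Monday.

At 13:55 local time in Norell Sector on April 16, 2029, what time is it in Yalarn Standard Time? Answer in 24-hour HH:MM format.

18:25

1 October 2028 is a Sunday, so Sundays fall on 1, 8, 15, 22, 29; the last is October 29.
1 March 2029 is a Thursday, so the first Sunday is March 4.
Daylight saving runs 29 October 2028 – 4 March 2029; April 16, 2029 is outside that window, so Norell Sector is on standard time at UTC−10:00.
13:55 Norell Sector + 10h = 23:55 UTC.
1 April 2029 is a Sunday, so the first Saturday is April 7 and the third is April 21.
1 October 2029 is a Monday, so Fridays fall on 5, 12, 19, 26; the last is October 26.
At the standard offset (UTC−05:30), 23:55 UTC − 5h30m = 18:25 Yalarn Standard Time standard time.
Daylight saving runs 21 April – 26 October; the standard-time date in Yalarn Standard Time, April 16, 2029, is outside that window, so Yalarn Standard Time is on standard time at UTC−05:30.
23:55 UTC − 5h30m = 18:25 Yalarn Standard Time.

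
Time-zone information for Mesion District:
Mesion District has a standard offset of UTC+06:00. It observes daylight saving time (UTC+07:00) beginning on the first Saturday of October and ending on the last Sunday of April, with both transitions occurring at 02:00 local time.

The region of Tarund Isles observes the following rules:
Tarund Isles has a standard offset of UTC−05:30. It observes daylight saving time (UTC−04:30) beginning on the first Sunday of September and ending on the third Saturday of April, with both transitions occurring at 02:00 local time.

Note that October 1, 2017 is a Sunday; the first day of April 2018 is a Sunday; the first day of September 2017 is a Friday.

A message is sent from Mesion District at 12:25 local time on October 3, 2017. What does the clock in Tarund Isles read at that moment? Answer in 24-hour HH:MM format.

01:55

1 October 2017 is a Sunday, so the first Saturday is October 7.
1 April 2018 is a Sunday, so Sundays fall on 1, 8, 15, 22, 29; the last is April 29.
October 3, 2017 is outside the daylight-saving period (7 October 2017 – 29 April 2018), so Mesion District is on standard time, UTC+06:00.
12:25 Mesion District − 6h = 06:25 UTC.
1 September 2017 is a Friday, so the first Sunday is September 3.
1 April 2018 is a Sunday, so the first Saturday is April 7 and the third is April 21.
At the standard offset (UTC−05:30), 06:25 UTC − 5h30m = 00:55 Tarund Isles standard time.
The standard-time date in Tarund Isles, October 3, 2017, falls between 3 September 2017 and 21 April 2018, so daylight saving is in effect and Tarund Isles is at UTC−04:30.
06:25 UTC − 4h30m = 01:55 Tarund Isles.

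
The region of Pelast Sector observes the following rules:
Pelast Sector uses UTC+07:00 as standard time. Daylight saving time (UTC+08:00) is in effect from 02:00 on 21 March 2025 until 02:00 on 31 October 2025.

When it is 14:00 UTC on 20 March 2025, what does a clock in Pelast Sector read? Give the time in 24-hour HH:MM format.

21:00

At the standard offset (UTC+07:00), 14:00 UTC + 7h = 21:00 Pelast Sector standard time.
Daylight saving runs 21 March – 31 October; the standard-time date in Pelast Sector, 20 March 2025, is outside that window, so Pelast Sector is on standard time at UTC+07:00.
14:00 UTC + 7h = 21:00 local.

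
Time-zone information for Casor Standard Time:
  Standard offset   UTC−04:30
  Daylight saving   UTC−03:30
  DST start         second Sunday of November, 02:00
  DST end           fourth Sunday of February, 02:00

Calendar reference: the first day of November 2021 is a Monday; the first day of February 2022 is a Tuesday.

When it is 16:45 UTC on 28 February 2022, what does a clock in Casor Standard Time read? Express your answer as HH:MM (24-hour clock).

12:15

1 November 2021 is a Monday, so the first Sunday is November 7 and the second is November 14.
1 February 2022 is a Tuesday, so the first Sunday is February 6 and the fourth is February 27.
At the standard offset (UTC−04:30), 16:45 UTC − 4h30m = 12:15 Casor Standard Time standard time.
The standard-time date in Casor Standard Time, 28 February 2022, is outside the daylight-saving period (14 November 2021 – 27 February 2022), so Casor Standard Time is on standard time, UTC−04:30.
16:45 UTC − 4h30m = 12:15 local.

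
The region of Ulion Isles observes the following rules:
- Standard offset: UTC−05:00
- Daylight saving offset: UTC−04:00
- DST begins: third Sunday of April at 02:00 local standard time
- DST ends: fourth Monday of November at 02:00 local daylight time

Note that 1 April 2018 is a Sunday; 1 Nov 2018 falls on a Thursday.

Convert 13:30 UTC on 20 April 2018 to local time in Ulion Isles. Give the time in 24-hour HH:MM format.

09:30

1 April 2018 is a Sunday, so the first Sunday is April 1 and the third is April 15.
1 November 2018 is a Thursday, so the first Monday is November 5 and the fourth is November 26.
At the standard offset (UTC−05:00), 13:30 UTC − 5h = 08:30 Ulion Isles standard time.
The standard-time date in Ulion Isles, 20 April 2018, lies within the daylight-saving period (15 April – 26 November), so Ulion Isles is on daylight time, UTC−04:00.
13:30 UTC − 4h = 09:30 local.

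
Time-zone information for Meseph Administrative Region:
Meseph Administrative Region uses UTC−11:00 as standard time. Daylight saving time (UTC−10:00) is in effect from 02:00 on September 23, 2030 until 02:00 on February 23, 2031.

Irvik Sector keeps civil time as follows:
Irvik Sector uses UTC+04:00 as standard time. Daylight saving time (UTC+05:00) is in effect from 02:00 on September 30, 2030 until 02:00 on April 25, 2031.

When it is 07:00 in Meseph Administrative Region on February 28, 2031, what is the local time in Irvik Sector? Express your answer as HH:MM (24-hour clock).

Daylight saving runs 23 September 2030 – 23 February 2031; February 28, 2031 is outside that window, so Meseph Administrative Region is on standard time at UTC−11:00.
07:00 Meseph Administrative Region + 11h = 18:00 UTC.
At the standard offset (UTC+04:00), 18:00 UTC + 4h = 22:00 Irvik Sector standard time.
The standard-time date in Irvik Sector, February 28, 2031, lies within the daylight-saving period (30 September 2030 – 25 April 2031), so Irvik Sector is on daylight time, UTC+05:00.
18:00 UTC + 5h = 23:00 Irvik Sector.

23:00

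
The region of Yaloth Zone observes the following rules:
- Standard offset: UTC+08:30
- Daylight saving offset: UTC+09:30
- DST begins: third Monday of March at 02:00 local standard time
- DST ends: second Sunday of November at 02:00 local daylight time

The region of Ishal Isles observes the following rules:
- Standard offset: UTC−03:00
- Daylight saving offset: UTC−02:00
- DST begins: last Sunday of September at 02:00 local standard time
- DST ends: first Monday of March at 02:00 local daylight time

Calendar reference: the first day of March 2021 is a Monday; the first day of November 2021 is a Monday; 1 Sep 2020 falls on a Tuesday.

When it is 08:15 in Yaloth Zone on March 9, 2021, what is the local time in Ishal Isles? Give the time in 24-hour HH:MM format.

20:45

1 March 2021 is a Monday, so the first Monday is March 1 and the third is March 15.
1 November 2021 is a Monday, so the first Sunday is November 7 and the second is November 14.
March 9, 2021 is outside the daylight-saving period (15 March – 14 November), so Yaloth Zone is on standard time, UTC+08:30.
08:15 Yaloth Zone − 8h30m = 23:45 UTC (rolling into the previous day, 8 March 2021).
1 September 2020 is a Tuesday, so Sundays fall on 6, 13, 20, 27; the last is September 27.
1 March 2021 is a Monday, so the first Monday is March 1.
At the standard offset (UTC−03:00), 23:45 UTC − 3h = 20:45 Ishal Isles standard time.
Daylight saving runs 27 September 2020 – 1 March 2021; the standard-time date in Ishal Isles, March 8, 2021, is outside that window, so Ishal Isles is on standard time at UTC−03:00.
23:45 UTC − 3h = 20:45 Ishal Isles.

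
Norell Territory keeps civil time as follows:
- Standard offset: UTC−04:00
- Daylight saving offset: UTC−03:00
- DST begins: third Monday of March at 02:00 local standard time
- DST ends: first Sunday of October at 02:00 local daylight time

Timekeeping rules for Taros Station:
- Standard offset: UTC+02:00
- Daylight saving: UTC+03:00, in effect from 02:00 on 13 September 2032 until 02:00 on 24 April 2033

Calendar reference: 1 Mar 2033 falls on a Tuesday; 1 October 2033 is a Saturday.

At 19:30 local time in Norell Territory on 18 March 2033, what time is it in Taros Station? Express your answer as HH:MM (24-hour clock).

02:30

1 March 2033 is a Tuesday, so the first Monday is March 7 and the third is March 21.
1 October 2033 is a Saturday, so the first Sunday is October 2.
18 March 2033 does not fall between 21 March and 2 October, so daylight saving is not in effect and Norell Territory is at UTC−04:00.
19:30 Norell Territory + 4h = 23:30 UTC.
At the standard offset (UTC+02:00), 23:30 UTC + 2h = 01:30 Taros Station standard time (rolling into the next day, 19 March 2033).
Daylight saving runs 13 September 2032 – 24 April 2033; the standard-time date in Taros Station, 19 March 2033, is inside that window, so Taros Station is at UTC+03:00.
23:30 UTC + 3h = 02:30 Taros Station (rolling into the next day, 19 March 2033).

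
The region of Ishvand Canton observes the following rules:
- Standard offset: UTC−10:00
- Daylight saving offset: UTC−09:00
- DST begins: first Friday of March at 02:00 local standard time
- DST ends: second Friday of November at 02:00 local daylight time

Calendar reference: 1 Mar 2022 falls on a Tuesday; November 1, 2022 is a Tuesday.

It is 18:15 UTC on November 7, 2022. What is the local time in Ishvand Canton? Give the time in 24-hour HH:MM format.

09:15

1 March 2022 is a Tuesday, so the first Friday is March 4.
1 November 2022 is a Tuesday, so the first Friday is November 4 and the second is November 11.
At the standard offset (UTC−10:00), 18:15 UTC − 10h = 08:15 Ishvand Canton standard time.
The standard-time date in Ishvand Canton, November 7, 2022, falls between 4 March and 11 November, so daylight saving is in effect and Ishvand Canton is at UTC−09:00.
18:15 UTC − 9h = 09:15 local.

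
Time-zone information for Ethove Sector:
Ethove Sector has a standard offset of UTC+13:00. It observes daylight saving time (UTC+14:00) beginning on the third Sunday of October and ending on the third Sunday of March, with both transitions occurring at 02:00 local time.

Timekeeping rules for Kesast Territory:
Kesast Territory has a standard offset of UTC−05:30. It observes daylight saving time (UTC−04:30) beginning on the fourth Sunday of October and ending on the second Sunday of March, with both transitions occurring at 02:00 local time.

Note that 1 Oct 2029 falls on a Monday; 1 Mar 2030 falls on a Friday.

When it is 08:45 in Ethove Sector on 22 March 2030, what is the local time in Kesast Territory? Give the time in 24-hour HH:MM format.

1 October 2029 is a Monday, so the first Sunday is October 7 and the third is October 21.
1 March 2030 is a Friday, so the first Sunday is March 3 and the third is March 17.
Daylight saving runs 21 October 2029 – 17 March 2030; 22 March 2030 is outside that window, so Ethove Sector is on standard time at UTC+13:00.
08:45 Ethove Sector − 13h = 19:45 UTC (rolling into the previous day, 21 March 2030).
1 October 2029 is a Monday, so the first Sunday is October 7 and the fourth is October 28.
1 March 2030 is a Friday, so the first Sunday is March 3 and the second is March 10.
At the standard offset (UTC−05:30), 19:45 UTC − 5h30m = 14:15 Kesast Territory standard time.
The standard-time date in Kesast Territory, 21 March 2030, does not fall between 28 October 2029 and 10 March 2030, so daylight saving is not in effect and Kesast Territory is at UTC−05:30.
19:45 UTC − 5h30m = 14:15 Kesast Territory.

14:15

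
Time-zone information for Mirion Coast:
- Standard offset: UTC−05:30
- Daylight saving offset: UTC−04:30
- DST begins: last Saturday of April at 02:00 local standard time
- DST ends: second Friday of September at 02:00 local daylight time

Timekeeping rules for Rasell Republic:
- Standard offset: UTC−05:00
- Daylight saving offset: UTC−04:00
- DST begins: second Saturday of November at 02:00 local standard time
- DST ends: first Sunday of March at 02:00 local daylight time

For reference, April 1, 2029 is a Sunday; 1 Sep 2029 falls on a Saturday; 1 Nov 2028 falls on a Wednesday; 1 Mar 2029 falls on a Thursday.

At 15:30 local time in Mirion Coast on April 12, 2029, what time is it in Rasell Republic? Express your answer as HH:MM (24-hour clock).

1 April 2029 is a Sunday, so Saturdays fall on 7, 14, 21, 28; the last is April 28.
1 September 2029 is a Saturday, so the first Friday is September 7 and the second is September 14.
April 12, 2029 does not fall between 28 April and 14 September, so daylight saving is not in effect and Mirion Coast is at UTC−05:30.
15:30 Mirion Coast + 5h30m = 21:00 UTC.
1 November 2028 is a Wednesday, so the first Saturday is November 4 and the second is November 11.
1 March 2029 is a Thursday, so the first Sunday is March 4.
At the standard offset (UTC−05:00), 21:00 UTC − 5h = 16:00 Rasell Republic standard time.
The standard-time date in Rasell Republic, April 12, 2029, is outside the daylight-saving period (11 November 2028 – 4 March 2029), so Rasell Republic is on standard time, UTC−05:00.
21:00 UTC − 5h = 16:00 Rasell Republic.

16:00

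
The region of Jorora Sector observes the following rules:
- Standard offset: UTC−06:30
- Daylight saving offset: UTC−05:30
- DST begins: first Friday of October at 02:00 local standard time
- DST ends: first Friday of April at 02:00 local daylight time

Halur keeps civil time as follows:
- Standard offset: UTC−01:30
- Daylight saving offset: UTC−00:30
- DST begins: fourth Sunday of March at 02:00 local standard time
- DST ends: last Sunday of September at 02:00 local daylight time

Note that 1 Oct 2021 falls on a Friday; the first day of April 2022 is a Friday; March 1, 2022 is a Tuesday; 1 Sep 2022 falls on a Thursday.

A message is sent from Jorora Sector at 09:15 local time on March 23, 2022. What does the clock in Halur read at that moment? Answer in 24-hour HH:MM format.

13:15

1 October 2021 is a Friday, so the first Friday is October 1.
1 April 2022 is a Friday, so the first Friday is April 1.
March 23, 2022 lies within the daylight-saving period (1 October 2021 – 1 April 2022), so Jorora Sector is on daylight time, UTC−05:30.
09:15 Jorora Sector + 5h30m = 14:45 UTC.
1 March 2022 is a Tuesday, so the first Sunday is March 6 and the fourth is March 27.
1 September 2022 is a Thursday, so Sundays fall on 4, 11, 18, 25; the last is September 25.
At the standard offset (UTC−01:30), 14:45 UTC − 1h30m = 13:15 Halur standard time.
The standard-time date in Halur, March 23, 2022, is outside the daylight-saving period (27 March – 25 September), so Halur is on standard time, UTC−01:30.
14:45 UTC − 1h30m = 13:15 Halur.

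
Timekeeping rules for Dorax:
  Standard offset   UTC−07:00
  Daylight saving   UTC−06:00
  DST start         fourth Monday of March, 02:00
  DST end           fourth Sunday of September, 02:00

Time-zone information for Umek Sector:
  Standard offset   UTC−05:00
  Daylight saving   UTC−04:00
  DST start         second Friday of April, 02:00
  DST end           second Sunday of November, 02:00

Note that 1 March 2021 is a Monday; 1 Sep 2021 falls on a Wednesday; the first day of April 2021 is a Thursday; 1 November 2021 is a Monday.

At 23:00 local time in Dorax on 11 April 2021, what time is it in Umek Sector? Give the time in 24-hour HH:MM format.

1 March 2021 is a Monday, so the first Monday is March 1 and the fourth is March 22.
1 September 2021 is a Wednesday, so the first Sunday is September 5 and the fourth is September 26.
Daylight saving runs 22 March – 26 September; 11 April 2021 is inside that window, so Dorax is at UTC−06:00.
23:00 Dorax + 6h = 05:00 UTC (rolling into the next day, 12 April 2021).
1 April 2021 is a Thursday, so the first Friday is April 2 and the second is April 9.
1 November 2021 is a Monday, so the first Sunday is November 7 and the second is November 14.
At the standard offset (UTC−05:00), 05:00 UTC − 5h = 00:00 Umek Sector standard time.
The standard-time date in Umek Sector, 12 April 2021, falls between 9 April and 14 November, so daylight saving is in effect and Umek Sector is at UTC−04:00.
05:00 UTC − 4h = 01:00 Umek Sector.

01:00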